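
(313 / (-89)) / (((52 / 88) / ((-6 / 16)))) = 10329 / 4628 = 2.23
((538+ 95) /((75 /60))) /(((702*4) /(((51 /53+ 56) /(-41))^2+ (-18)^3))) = -5808656044637 /5524656930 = -1051.41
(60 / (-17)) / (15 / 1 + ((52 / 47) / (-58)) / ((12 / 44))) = -245340 / 1037833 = -0.24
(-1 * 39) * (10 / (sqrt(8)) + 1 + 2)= -195 * sqrt(2) / 2- 117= -254.89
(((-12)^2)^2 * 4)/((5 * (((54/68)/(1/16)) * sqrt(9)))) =2176/5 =435.20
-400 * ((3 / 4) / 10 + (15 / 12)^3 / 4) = -225.31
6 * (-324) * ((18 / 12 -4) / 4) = 1215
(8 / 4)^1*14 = 28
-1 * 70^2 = -4900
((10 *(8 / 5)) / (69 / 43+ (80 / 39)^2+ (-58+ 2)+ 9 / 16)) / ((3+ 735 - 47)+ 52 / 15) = -251147520 / 540955612109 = -0.00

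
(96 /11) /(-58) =-0.15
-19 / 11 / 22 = -19 / 242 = -0.08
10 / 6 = 5 / 3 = 1.67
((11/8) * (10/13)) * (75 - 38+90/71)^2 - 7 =31090767/20164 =1541.89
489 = 489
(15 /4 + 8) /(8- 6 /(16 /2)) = 47 /29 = 1.62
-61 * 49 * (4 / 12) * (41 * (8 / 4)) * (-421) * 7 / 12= 361151903 / 18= 20063994.61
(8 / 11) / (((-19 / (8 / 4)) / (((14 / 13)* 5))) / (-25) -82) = -28000 / 3154283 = -0.01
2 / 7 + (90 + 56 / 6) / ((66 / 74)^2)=2862268 / 22869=125.16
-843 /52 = -16.21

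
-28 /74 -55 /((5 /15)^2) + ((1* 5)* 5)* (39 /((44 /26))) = 65737 /814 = 80.76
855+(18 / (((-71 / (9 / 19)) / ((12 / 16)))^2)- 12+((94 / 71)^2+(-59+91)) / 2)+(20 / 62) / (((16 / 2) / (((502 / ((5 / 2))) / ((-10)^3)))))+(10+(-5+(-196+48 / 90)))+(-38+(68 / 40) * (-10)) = 12997791101759 / 21155186625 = 614.40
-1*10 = -10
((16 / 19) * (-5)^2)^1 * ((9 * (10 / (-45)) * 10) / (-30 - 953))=8000 / 18677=0.43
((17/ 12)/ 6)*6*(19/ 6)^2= 6137/ 432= 14.21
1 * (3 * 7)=21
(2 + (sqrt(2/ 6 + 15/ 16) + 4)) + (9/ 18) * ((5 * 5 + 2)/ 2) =sqrt(183)/ 12 + 51/ 4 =13.88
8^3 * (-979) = -501248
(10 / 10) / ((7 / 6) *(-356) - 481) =-3 / 2689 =-0.00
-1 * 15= -15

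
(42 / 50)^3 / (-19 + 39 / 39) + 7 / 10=10423 / 15625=0.67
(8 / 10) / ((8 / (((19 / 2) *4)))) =19 / 5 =3.80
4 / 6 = 2 / 3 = 0.67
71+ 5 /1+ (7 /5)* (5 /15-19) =748 /15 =49.87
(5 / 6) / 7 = 5 / 42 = 0.12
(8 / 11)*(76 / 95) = 32 / 55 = 0.58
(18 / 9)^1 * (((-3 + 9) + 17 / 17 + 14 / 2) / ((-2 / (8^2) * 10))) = -448 / 5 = -89.60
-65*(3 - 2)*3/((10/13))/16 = -507/32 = -15.84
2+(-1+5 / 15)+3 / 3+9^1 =34 / 3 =11.33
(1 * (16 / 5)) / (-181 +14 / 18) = -72 / 4055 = -0.02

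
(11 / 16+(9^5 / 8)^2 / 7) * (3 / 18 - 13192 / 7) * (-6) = 275961575793805 / 3136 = 87997951464.86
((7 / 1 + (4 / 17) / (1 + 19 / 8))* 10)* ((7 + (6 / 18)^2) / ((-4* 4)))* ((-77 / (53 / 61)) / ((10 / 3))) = 60967060 / 72981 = 835.38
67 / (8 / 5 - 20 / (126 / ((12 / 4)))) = 7035 / 118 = 59.62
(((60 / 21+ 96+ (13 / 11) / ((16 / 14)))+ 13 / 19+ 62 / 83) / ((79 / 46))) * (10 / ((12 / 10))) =56596015475 / 115114692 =491.65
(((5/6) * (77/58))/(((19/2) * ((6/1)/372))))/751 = 11935/1241403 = 0.01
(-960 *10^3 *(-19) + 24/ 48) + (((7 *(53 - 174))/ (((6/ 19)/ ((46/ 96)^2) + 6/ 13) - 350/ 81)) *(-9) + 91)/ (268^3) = 9230592812808349730175/ 506063188588544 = 18240000.50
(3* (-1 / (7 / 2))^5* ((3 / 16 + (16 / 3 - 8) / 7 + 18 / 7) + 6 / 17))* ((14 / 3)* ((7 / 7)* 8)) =-499168 / 857157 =-0.58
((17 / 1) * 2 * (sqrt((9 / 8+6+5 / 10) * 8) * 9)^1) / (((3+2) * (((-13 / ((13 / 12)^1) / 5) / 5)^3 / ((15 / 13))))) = -265625 * sqrt(61) / 416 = -4987.01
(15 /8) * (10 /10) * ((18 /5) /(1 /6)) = 81 /2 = 40.50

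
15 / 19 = 0.79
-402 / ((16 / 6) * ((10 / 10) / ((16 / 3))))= -804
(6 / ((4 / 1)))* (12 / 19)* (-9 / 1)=-162 / 19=-8.53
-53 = -53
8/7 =1.14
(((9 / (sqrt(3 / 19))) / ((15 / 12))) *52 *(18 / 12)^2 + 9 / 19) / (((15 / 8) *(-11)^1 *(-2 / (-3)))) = -5616 *sqrt(57) / 275-36 / 1045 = -154.22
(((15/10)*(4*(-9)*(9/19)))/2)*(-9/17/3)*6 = 4374/323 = 13.54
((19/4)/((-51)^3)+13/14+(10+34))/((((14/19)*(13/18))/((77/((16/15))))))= 13414168625/2201024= 6094.51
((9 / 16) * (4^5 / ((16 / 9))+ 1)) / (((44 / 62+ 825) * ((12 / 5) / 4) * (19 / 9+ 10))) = 2414745 / 44641168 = 0.05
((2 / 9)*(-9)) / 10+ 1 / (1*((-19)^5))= -2476104 / 12380495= -0.20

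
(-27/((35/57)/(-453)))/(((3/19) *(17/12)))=52984692/595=89049.90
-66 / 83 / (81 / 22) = -484 / 2241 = -0.22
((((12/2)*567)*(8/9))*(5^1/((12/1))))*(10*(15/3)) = 63000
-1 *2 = -2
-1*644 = -644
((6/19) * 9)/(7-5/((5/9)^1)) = -27/19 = -1.42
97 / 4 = 24.25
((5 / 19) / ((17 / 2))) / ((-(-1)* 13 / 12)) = 0.03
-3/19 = -0.16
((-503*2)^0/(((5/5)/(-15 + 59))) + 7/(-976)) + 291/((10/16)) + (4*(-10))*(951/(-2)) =19529.59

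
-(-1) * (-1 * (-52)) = 52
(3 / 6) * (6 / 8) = 3 / 8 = 0.38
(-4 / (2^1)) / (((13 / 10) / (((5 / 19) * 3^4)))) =-8100 / 247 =-32.79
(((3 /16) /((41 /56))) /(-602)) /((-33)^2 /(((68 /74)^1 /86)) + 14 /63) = -459 /109964833100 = -0.00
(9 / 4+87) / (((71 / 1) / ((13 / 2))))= 4641 / 568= 8.17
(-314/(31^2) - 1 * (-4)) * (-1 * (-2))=7060/961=7.35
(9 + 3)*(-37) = -444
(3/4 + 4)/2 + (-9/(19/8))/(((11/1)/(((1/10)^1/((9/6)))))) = 19663/8360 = 2.35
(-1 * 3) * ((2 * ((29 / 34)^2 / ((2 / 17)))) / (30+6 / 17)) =-841 / 688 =-1.22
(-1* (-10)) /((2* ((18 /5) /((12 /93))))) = 50 /279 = 0.18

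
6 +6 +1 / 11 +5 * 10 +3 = 716 / 11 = 65.09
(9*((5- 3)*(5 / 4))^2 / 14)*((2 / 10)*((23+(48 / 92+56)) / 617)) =82305 / 794696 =0.10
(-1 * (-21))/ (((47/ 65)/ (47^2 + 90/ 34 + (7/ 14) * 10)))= 51437295/ 799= 64377.09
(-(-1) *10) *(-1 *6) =-60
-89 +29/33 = -2908/33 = -88.12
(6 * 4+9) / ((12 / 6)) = 33 / 2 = 16.50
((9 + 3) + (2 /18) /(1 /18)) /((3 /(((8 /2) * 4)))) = 224 /3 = 74.67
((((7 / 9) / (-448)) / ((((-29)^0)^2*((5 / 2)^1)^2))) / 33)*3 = -0.00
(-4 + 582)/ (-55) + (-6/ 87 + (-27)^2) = 1145883/ 1595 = 718.42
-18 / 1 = -18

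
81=81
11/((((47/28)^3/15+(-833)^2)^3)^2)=14021187714724233377212268544000000/142276547970602665551453659509534638647895484398169554612956570607649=0.00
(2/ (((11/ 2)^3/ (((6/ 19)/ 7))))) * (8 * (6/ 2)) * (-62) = -142848/ 177023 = -0.81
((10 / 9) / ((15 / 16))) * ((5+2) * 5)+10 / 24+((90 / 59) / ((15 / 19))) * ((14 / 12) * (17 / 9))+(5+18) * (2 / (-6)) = 245255 / 6372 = 38.49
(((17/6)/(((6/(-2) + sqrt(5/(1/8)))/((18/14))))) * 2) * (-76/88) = -969 * sqrt(10)/2387 -2907/4774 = -1.89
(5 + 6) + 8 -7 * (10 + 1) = -58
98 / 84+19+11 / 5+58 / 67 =46697 / 2010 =23.23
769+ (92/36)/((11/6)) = 25423/33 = 770.39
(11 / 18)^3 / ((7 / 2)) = 0.07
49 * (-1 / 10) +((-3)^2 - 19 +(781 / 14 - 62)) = -739 / 35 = -21.11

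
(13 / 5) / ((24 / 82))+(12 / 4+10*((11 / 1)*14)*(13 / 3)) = 401113 / 60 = 6685.22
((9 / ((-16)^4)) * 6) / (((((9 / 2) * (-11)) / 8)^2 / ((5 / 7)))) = 5 / 325248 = 0.00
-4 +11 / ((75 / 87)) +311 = 7994 / 25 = 319.76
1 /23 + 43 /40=1029 /920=1.12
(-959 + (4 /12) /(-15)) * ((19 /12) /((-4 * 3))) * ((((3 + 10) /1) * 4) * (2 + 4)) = 5329766 /135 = 39479.75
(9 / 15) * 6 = 18 / 5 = 3.60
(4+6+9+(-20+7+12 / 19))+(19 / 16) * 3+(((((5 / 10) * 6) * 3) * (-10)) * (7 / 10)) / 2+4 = -5261 / 304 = -17.31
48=48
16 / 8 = 2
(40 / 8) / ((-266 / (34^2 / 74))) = -1445 / 4921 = -0.29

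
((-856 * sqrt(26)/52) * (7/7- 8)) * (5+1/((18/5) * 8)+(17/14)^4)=133344149 * sqrt(26)/160524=4235.66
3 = 3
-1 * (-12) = 12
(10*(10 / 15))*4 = 80 / 3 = 26.67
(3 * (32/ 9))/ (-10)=-16/ 15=-1.07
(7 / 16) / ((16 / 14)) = 49 / 128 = 0.38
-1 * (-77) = 77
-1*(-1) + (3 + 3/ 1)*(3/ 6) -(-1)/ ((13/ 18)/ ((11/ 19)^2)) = 20950/ 4693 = 4.46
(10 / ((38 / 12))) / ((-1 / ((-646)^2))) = -1317840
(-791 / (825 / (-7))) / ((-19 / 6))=-11074 / 5225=-2.12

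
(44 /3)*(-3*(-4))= 176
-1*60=-60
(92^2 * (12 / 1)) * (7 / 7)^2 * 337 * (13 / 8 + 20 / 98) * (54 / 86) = 82828488168 / 2107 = 39311100.22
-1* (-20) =20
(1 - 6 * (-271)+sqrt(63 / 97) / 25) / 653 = 3 * sqrt(679) / 1583525+1627 / 653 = 2.49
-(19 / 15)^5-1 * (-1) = -1716724 / 759375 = -2.26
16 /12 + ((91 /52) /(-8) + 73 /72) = 613 /288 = 2.13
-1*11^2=-121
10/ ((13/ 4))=40/ 13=3.08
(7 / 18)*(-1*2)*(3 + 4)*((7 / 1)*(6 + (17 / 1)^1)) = -7889 / 9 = -876.56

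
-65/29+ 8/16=-101/58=-1.74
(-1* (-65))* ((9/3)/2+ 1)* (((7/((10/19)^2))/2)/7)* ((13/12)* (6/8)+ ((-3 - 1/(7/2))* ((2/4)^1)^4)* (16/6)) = 417677/5376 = 77.69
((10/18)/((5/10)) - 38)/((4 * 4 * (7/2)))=-83/126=-0.66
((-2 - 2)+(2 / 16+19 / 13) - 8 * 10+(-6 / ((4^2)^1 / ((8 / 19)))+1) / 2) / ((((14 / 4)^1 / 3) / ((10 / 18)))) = -810085 / 20748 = -39.04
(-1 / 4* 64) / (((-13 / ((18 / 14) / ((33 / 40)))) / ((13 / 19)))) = 1920 / 1463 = 1.31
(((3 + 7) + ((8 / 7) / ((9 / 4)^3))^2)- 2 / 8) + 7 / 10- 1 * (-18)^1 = 14822349401 / 520812180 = 28.46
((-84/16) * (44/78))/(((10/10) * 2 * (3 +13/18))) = -693/1742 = -0.40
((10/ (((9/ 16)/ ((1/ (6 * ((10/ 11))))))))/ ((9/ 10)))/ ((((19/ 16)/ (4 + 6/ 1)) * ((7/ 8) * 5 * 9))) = 225280/ 290871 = 0.77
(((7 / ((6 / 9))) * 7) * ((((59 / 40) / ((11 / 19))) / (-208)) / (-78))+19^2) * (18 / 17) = 382.25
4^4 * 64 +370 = 16754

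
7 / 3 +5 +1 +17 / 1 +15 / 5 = 85 / 3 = 28.33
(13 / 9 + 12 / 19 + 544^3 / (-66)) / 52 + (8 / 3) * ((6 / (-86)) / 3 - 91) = -198312973525 / 4205916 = -47150.96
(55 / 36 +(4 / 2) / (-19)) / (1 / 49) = 47677 / 684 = 69.70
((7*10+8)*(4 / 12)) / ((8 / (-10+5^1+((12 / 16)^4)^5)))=-71422927608227 / 4398046511104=-16.24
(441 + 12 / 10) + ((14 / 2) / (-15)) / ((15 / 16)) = 99383 / 225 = 441.70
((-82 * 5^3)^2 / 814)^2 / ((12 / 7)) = 4829181396484375 / 496947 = 9717699063.45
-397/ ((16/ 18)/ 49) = -175077/ 8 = -21884.62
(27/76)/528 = 9/13376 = 0.00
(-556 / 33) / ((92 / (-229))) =31831 / 759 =41.94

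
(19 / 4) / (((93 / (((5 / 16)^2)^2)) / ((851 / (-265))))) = -2021125 / 1292107776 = -0.00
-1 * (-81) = 81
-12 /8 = -3 /2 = -1.50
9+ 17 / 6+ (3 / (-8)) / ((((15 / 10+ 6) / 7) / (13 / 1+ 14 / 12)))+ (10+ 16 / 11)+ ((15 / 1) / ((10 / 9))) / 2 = 2207 / 88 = 25.08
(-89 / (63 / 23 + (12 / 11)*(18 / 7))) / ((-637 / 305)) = 6867685 / 893529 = 7.69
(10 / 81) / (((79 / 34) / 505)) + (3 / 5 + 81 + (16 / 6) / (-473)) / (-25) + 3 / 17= 152723057093 / 6431794875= 23.75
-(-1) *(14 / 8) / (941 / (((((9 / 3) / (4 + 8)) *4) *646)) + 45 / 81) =20349 / 23398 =0.87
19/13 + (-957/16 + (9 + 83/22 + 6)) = -39.58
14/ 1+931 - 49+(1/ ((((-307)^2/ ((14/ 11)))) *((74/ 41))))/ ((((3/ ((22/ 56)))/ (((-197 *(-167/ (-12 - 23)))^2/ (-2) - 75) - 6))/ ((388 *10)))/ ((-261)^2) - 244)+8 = 20174646199786286575556072729/ 22317086504945359816636163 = 904.00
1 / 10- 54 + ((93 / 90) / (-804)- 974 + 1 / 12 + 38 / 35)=-173353471 / 168840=-1026.73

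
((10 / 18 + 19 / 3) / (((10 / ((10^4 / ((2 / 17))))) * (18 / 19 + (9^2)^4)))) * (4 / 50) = 801040 / 7360989453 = 0.00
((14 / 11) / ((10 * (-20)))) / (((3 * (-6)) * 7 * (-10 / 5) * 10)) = -0.00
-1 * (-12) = 12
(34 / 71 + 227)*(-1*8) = -129208 / 71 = -1819.83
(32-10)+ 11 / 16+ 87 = 109.69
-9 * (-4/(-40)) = -9/10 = -0.90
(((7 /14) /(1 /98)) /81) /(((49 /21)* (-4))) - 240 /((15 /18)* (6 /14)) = -72583 /108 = -672.06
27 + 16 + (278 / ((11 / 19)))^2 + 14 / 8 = 111619755 / 484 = 230619.33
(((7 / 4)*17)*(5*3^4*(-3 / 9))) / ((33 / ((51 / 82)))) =-273105 / 3608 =-75.69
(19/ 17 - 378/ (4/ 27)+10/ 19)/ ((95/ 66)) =-54357831/ 30685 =-1771.48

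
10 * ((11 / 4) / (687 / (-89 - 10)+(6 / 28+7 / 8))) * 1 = -50820 / 10811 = -4.70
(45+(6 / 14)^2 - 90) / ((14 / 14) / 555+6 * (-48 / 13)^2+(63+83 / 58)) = -11946481560 / 38980297573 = -0.31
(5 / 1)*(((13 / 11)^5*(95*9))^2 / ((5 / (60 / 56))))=1511670060058728375 / 363123944414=4162958.91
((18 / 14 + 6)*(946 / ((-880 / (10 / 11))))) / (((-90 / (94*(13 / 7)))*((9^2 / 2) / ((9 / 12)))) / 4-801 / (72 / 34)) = 1339923 / 72491881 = 0.02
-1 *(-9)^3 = 729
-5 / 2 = -2.50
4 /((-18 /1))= -2 /9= -0.22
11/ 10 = 1.10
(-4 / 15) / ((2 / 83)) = -166 / 15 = -11.07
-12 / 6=-2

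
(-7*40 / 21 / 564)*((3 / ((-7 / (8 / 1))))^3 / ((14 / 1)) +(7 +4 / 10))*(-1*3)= 108554 / 338541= 0.32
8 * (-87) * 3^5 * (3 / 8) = -63423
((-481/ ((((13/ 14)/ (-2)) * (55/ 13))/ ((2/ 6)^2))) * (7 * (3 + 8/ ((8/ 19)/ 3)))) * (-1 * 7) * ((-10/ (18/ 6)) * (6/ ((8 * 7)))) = 942760/ 33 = 28568.48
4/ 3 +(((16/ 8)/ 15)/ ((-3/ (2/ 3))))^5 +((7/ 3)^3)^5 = 14836189505683351/ 44840334375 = 330867.06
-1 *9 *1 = -9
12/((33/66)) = 24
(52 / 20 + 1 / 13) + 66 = 4464 / 65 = 68.68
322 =322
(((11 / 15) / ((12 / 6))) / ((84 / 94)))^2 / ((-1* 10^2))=-267289 / 158760000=-0.00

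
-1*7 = -7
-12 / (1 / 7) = -84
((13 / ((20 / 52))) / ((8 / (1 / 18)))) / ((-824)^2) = 169 / 488862720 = 0.00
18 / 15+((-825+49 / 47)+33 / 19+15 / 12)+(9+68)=-13265883 / 17860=-742.77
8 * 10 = 80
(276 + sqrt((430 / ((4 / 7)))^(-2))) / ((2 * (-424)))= -207691 / 638120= -0.33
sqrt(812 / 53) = 2 * sqrt(10759) / 53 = 3.91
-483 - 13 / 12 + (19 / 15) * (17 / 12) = -482.29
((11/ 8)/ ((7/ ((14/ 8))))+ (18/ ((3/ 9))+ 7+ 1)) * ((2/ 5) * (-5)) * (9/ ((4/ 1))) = -17955/ 64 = -280.55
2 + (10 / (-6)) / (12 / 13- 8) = 617 / 276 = 2.24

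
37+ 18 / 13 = 499 / 13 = 38.38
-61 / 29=-2.10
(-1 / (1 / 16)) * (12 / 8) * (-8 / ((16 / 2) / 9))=216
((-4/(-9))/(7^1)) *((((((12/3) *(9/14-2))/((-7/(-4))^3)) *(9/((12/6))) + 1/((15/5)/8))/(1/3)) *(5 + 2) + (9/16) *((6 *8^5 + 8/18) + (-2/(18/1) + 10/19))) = 11527557749/1642284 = 7019.22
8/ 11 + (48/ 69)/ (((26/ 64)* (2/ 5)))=16472/ 3289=5.01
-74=-74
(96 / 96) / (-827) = -1 / 827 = -0.00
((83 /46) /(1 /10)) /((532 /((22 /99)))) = 415 /55062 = 0.01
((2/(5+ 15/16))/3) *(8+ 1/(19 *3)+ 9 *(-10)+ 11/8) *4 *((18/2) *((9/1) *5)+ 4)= -240537808/16245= -14806.88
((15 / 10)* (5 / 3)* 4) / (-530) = -1 / 53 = -0.02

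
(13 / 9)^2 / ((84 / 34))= 2873 / 3402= 0.84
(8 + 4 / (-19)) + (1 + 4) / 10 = 315 / 38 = 8.29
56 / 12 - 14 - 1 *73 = -247 / 3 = -82.33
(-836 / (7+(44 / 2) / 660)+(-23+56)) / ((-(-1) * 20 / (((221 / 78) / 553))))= -102663 / 4667320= -0.02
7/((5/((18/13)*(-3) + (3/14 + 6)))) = 75/26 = 2.88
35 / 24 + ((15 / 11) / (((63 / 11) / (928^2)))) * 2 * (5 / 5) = 68894965 / 168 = 410089.08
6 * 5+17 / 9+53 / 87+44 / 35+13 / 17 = 34.52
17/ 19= 0.89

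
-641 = -641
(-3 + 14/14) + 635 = 633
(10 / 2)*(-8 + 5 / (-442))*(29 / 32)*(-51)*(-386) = -297284655 / 416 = -714626.57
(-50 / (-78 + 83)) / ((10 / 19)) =-19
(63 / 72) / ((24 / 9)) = 0.33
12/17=0.71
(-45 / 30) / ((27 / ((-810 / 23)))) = 45 / 23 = 1.96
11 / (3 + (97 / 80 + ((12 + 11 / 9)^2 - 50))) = 71280 / 836177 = 0.09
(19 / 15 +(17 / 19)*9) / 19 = 2656 / 5415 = 0.49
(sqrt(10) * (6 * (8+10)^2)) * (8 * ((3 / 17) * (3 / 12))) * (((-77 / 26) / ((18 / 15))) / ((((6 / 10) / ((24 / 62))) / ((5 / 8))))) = -2159.15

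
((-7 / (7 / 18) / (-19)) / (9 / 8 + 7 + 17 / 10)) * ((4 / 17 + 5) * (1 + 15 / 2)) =10680 / 2489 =4.29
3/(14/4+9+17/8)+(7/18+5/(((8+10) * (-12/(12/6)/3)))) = 71/156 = 0.46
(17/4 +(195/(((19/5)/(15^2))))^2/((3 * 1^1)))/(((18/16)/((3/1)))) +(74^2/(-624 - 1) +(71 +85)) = 80209091708242/676875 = 118499119.79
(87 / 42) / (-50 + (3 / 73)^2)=-154541 / 3730174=-0.04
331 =331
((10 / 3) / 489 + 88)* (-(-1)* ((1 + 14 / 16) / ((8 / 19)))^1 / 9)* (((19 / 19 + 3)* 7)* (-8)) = -9754.09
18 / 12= 3 / 2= 1.50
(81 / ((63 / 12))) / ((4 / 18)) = 486 / 7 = 69.43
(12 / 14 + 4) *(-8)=-272 / 7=-38.86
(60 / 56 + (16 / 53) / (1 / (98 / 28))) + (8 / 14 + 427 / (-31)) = -11.07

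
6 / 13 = 0.46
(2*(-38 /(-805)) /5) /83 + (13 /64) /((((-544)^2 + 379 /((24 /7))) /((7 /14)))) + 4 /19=152077489726343 /721587156379600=0.21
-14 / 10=-7 / 5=-1.40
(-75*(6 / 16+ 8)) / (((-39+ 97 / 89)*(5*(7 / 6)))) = 268335 / 94472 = 2.84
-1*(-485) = 485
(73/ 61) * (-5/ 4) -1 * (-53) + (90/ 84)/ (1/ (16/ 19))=1700691/ 32452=52.41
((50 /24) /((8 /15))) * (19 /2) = 2375 /64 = 37.11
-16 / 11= -1.45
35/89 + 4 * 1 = 391/89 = 4.39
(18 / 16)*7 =63 / 8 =7.88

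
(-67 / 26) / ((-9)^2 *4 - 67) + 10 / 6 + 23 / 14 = 231496 / 70161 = 3.30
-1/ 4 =-0.25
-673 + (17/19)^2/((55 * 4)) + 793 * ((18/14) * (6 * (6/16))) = 450600309/277970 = 1621.04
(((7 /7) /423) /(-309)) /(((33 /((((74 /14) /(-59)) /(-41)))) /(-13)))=481 /73037633823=0.00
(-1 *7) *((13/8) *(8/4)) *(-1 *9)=819/4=204.75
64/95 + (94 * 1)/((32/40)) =22453/190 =118.17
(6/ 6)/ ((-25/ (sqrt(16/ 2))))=-2* sqrt(2)/ 25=-0.11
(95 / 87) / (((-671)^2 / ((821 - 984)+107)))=-5320 / 39170967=-0.00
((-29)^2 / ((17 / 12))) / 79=10092 / 1343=7.51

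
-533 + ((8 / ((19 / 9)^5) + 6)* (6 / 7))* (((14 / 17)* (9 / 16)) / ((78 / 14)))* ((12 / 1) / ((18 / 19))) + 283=-7039280897 / 28800941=-244.41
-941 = -941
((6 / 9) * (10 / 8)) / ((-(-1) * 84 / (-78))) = -65 / 84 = -0.77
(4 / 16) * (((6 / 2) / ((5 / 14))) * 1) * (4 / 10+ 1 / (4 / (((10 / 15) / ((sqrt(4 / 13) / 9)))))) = 21 / 25+ 63 * sqrt(13) / 40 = 6.52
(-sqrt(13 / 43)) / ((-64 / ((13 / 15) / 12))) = 13 * sqrt(559) / 495360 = 0.00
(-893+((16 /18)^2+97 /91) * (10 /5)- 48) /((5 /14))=-13817498 /5265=-2624.41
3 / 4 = 0.75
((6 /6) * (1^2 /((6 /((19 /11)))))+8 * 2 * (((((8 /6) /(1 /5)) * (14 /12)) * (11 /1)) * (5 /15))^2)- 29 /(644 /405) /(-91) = 13013.38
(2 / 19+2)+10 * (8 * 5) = 402.11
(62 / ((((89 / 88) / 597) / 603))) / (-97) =-1964110896 / 8633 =-227511.98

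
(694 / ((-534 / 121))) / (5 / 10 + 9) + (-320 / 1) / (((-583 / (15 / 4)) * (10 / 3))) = -47130562 / 2957559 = -15.94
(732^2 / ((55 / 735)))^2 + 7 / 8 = 49632823360899919 / 968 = 51273577852169.34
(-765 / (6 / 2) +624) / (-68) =-369 / 68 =-5.43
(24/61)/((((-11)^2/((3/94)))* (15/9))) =108/1734535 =0.00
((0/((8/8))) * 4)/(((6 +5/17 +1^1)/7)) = 0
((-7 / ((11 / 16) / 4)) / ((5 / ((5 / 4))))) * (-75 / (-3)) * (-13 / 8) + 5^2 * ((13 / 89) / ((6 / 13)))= 2476175 / 5874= 421.55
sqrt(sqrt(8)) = 2^(3 / 4) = 1.68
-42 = -42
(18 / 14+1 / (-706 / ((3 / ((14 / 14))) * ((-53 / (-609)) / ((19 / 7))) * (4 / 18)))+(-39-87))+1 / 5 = -7628798521 / 61268445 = -124.51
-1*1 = -1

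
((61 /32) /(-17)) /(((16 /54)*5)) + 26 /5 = 22301 /4352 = 5.12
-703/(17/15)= -10545/17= -620.29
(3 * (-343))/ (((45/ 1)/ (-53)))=18179/ 15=1211.93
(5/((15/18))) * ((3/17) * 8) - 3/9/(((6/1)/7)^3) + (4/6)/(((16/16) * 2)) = 8.27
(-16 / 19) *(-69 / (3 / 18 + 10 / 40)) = 13248 / 95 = 139.45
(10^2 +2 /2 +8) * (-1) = -109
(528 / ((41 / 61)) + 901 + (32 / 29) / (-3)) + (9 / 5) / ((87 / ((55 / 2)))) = 12033361 / 7134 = 1686.76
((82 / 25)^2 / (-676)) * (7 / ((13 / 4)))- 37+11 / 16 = -798538713 / 21970000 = -36.35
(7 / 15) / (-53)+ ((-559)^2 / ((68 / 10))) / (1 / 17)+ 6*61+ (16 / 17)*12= 21126101597 / 27030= 781579.79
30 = 30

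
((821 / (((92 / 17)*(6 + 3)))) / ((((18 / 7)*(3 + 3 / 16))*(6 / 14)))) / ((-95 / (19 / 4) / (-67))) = 2695343 / 167670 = 16.08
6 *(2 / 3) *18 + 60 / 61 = 4452 / 61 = 72.98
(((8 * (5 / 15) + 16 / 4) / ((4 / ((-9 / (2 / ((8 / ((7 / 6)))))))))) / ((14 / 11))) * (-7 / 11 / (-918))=-10 / 357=-0.03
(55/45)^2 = 1.49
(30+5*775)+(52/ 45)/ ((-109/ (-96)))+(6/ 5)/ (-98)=62585926/ 16023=3906.01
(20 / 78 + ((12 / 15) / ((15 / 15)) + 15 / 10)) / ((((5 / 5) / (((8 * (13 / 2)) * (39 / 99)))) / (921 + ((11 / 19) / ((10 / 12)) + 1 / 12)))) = 13619768747 / 282150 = 48271.38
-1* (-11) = 11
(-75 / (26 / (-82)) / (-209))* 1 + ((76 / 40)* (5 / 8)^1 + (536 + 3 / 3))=23346887 / 43472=537.06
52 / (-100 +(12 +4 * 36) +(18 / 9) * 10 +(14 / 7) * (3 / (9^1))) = 78 / 115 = 0.68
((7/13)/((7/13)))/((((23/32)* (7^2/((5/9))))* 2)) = 80/10143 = 0.01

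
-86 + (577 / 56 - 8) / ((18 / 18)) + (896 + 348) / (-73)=-411815 / 4088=-100.74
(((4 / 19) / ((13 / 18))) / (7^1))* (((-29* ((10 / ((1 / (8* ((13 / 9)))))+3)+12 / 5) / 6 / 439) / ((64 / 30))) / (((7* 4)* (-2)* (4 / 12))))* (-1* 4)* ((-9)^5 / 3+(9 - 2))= 2329348179 / 21252868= 109.60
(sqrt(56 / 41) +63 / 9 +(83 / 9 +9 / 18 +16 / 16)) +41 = 59.89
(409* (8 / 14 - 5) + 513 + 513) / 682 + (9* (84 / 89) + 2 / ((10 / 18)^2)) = 146829307 / 10622150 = 13.82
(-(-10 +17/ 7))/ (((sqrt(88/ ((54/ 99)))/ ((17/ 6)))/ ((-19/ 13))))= -17119 * sqrt(3)/ 12012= -2.47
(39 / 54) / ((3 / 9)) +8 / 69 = 105 / 46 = 2.28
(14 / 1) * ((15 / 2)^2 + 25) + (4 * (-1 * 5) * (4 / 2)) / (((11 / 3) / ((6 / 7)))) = 173735 / 154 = 1128.15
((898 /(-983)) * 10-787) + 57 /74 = -57856443 /72742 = -795.37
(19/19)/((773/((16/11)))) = 16/8503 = 0.00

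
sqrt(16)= 4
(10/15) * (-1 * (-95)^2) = -18050/3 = -6016.67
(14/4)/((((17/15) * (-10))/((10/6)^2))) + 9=1661/204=8.14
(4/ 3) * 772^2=2383936/ 3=794645.33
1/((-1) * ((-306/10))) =5/153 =0.03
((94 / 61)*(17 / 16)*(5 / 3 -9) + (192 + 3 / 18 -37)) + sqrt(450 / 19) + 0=15*sqrt(38) / 19 + 34931 / 244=148.03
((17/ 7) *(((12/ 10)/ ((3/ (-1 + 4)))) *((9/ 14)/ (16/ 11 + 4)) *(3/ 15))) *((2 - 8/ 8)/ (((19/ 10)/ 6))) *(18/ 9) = 10098/ 23275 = 0.43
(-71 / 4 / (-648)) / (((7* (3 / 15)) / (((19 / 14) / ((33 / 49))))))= 6745 / 171072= 0.04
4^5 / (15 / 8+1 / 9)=73728 / 143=515.58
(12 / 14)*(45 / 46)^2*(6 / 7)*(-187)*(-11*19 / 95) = 7497765 / 25921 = 289.25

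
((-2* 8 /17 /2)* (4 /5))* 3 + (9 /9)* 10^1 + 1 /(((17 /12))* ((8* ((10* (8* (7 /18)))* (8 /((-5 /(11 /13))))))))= 7429669 /837760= 8.87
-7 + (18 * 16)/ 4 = 65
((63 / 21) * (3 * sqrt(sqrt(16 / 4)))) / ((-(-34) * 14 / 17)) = 9 * sqrt(2) / 28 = 0.45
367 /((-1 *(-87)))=367 /87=4.22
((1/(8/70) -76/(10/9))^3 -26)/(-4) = 1698144057/32000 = 53067.00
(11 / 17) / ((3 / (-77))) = -847 / 51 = -16.61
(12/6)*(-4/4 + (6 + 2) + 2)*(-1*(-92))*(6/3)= 3312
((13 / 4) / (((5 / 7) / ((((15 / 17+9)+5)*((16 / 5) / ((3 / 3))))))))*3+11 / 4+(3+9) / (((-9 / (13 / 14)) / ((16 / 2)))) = 22951759 / 35700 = 642.91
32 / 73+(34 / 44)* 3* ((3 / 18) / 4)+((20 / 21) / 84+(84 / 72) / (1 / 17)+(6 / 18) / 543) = 6966915839 / 341846736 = 20.38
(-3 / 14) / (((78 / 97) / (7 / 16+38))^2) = -1186239675 / 2422784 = -489.62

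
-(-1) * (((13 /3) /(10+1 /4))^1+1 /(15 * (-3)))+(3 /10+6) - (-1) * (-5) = 1255 /738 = 1.70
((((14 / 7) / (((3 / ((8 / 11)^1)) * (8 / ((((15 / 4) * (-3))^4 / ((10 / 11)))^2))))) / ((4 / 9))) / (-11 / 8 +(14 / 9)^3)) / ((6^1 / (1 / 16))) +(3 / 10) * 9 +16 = 26970830135843671 / 146098094080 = 184607.68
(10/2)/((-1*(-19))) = 5/19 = 0.26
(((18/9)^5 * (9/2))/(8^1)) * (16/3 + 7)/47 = 222/47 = 4.72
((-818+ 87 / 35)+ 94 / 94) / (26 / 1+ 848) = -14254 / 15295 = -0.93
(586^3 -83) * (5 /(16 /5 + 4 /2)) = 5030749325 /26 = 193490358.65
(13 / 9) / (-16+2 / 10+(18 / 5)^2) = -0.51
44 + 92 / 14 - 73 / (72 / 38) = 12.04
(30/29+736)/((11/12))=256488/319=804.04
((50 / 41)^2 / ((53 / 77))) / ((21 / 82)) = 55000 / 6519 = 8.44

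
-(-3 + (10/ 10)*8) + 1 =-4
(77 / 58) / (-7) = -11 / 58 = -0.19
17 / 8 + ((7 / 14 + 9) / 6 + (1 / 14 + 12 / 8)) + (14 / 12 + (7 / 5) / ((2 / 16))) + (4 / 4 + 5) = 6621 / 280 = 23.65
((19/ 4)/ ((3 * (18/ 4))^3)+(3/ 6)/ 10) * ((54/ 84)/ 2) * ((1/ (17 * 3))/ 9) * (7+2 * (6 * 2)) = 633733/ 562146480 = 0.00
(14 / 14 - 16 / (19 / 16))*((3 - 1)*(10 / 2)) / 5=-474 / 19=-24.95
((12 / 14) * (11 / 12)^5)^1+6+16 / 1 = 6547739 / 290304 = 22.55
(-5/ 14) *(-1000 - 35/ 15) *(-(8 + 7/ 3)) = -466085/ 126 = -3699.09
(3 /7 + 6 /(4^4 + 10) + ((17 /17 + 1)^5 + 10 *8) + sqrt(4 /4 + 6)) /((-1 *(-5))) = sqrt(7) /5 + 14956 /665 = 23.02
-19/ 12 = -1.58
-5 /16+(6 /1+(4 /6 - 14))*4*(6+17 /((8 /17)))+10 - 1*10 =-59327 /48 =-1235.98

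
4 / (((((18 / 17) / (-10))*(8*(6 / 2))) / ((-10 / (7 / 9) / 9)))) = 425 / 189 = 2.25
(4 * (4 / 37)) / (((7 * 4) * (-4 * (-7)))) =1 / 1813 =0.00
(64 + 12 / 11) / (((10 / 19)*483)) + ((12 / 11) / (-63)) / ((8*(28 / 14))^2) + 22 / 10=278371 / 113344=2.46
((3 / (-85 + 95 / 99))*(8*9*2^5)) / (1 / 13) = -1069.20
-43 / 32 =-1.34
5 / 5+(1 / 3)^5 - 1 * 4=-728 / 243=-3.00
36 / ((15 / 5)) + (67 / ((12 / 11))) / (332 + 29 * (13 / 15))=23711 / 1948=12.17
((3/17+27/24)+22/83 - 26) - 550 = -6484205/11288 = -574.43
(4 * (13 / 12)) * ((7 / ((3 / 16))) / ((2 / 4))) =2912 / 9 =323.56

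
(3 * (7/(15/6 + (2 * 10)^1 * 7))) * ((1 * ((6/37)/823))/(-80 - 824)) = -21/653782970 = -0.00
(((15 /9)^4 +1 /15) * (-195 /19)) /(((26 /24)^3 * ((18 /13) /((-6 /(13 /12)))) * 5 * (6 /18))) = 2420736 /16055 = 150.78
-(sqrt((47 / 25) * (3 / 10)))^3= -141 * sqrt(1410) / 12500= -0.42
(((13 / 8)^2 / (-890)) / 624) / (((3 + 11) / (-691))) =8983 / 38277120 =0.00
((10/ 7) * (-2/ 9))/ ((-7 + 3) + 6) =-10/ 63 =-0.16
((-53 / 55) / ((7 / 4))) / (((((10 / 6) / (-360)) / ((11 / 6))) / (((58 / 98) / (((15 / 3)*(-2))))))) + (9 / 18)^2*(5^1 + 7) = -9.91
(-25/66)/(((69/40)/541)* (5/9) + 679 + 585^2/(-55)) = 54100/791712131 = 0.00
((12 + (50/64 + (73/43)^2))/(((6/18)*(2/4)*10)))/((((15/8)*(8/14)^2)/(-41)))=-1861878921/2958400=-629.35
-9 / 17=-0.53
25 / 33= 0.76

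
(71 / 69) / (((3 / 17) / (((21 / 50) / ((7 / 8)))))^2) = 7.61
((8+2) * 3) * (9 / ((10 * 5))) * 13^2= 4563 / 5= 912.60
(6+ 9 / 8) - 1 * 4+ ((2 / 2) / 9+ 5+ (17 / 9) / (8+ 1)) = 5473 / 648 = 8.45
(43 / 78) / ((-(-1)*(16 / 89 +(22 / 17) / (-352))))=520472 / 166257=3.13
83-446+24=-339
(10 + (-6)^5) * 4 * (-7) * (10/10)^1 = 217448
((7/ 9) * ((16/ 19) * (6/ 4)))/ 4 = 14/ 57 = 0.25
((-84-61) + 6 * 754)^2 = 19175641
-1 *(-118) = 118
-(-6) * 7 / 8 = 21 / 4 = 5.25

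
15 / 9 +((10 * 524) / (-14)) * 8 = -62845 / 21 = -2992.62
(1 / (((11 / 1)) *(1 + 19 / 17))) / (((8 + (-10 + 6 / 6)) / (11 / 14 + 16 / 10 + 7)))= -1241 / 3080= -0.40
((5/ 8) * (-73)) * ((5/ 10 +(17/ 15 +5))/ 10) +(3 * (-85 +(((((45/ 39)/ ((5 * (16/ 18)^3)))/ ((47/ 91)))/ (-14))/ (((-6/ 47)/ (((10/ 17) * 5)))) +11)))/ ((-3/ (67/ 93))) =180455617/ 8094720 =22.29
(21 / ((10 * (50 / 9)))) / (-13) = -189 / 6500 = -0.03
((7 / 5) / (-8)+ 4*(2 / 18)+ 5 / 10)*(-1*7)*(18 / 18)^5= -1939 / 360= -5.39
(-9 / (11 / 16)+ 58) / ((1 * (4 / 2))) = 22.45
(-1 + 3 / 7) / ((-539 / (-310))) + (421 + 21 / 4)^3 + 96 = 18700813181077 / 241472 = 77445058.56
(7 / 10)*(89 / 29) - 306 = -88117 / 290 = -303.85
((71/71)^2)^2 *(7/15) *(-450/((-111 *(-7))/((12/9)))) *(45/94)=-300/1739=-0.17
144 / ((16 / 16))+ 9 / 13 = 1881 / 13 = 144.69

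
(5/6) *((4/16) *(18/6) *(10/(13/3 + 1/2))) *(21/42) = 75/116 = 0.65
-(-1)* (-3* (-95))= 285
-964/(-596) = 1.62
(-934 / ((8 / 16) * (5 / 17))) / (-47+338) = -31756 / 1455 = -21.83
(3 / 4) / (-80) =-3 / 320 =-0.01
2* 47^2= 4418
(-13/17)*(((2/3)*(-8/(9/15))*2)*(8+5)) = 27040/153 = 176.73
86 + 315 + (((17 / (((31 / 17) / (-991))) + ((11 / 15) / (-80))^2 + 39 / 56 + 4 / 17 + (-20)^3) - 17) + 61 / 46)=-2059023224873513 / 122179680000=-16852.42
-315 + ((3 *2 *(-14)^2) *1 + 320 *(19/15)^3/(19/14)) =1340.19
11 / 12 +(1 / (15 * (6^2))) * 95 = 59 / 54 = 1.09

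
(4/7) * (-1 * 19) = -76/7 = -10.86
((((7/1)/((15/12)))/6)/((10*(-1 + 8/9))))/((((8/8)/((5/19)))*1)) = -0.22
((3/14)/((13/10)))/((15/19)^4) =130321/307125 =0.42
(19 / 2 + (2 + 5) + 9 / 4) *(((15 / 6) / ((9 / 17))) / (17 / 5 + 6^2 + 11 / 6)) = 10625 / 4948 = 2.15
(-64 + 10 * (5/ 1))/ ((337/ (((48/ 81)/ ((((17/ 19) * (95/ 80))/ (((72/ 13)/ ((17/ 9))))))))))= -86016/ 1266109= -0.07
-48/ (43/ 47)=-2256/ 43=-52.47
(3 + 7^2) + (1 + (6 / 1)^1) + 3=62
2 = 2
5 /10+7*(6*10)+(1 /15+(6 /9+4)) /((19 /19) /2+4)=113819 /270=421.55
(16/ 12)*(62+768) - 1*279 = 827.67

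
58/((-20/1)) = -29/10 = -2.90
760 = 760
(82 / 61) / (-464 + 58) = -0.00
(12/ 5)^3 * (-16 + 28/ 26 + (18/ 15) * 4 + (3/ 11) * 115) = 26243136/ 89375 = 293.63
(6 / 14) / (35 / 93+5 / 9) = 837 / 1820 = 0.46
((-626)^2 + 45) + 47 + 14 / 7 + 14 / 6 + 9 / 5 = 391974.13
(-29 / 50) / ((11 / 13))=-0.69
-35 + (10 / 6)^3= -820 / 27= -30.37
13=13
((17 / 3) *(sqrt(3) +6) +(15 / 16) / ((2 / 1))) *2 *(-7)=-7721 / 16 - 238 *sqrt(3) / 3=-619.97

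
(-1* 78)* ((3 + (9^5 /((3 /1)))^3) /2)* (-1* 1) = 297398301914610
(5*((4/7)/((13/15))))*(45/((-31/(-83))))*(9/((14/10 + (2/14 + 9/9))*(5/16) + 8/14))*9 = 161352000/6851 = 23551.60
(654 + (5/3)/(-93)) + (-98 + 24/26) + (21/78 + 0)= 4041743/7254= 557.17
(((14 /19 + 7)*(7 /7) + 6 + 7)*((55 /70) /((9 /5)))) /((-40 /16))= -4334 /1197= -3.62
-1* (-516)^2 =-266256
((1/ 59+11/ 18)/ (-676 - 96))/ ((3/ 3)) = -667/ 819864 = -0.00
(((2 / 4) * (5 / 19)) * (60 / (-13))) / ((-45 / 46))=460 / 741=0.62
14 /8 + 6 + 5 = 51 /4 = 12.75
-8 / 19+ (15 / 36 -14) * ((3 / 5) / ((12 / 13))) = -42181 / 4560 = -9.25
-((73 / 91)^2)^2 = -28398241 / 68574961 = -0.41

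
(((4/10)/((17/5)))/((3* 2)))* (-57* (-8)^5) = 622592/17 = 36623.06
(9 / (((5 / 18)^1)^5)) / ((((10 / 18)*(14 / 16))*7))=1224440064 / 765625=1599.27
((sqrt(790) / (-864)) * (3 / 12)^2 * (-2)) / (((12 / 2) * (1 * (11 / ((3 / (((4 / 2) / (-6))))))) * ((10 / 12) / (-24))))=sqrt(790) / 1760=0.02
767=767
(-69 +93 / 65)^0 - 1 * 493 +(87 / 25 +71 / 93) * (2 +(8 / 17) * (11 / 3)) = -11292872 / 23715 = -476.19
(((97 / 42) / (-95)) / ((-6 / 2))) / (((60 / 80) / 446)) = 86524 / 17955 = 4.82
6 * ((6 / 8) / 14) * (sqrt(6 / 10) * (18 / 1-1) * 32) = 1224 * sqrt(15) / 35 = 135.44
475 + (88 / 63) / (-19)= 568487 / 1197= 474.93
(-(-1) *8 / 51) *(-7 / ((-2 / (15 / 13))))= 0.63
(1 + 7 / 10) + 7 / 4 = 69 / 20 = 3.45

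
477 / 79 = 6.04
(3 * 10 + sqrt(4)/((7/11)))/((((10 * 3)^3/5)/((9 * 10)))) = 58/105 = 0.55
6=6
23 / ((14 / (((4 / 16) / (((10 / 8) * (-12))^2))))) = 0.00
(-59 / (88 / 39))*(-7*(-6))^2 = -1014741 / 22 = -46124.59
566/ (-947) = -566/ 947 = -0.60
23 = 23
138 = 138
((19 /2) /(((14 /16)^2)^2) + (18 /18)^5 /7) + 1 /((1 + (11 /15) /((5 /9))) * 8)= 18274345 /1114064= 16.40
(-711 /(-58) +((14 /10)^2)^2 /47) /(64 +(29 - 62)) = 21024883 /52816250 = 0.40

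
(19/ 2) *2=19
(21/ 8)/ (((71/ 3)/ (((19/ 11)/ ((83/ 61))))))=73017/ 518584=0.14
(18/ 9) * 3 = 6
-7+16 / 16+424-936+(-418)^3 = -73035150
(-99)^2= 9801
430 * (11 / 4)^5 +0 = 34625965 / 512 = 67628.84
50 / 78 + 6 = 259 / 39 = 6.64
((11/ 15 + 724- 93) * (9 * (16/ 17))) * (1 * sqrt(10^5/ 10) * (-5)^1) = -45484800/ 17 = -2675576.47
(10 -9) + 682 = 683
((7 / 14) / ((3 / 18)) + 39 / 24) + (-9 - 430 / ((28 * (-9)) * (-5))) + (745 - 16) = 365039 / 504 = 724.28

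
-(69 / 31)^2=-4761 / 961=-4.95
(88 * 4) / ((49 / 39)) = 13728 / 49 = 280.16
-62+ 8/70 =-2166/35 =-61.89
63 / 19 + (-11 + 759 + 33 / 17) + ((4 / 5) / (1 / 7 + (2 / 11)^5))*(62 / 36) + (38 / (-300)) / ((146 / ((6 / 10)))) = 522186252323261 / 684486580500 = 762.89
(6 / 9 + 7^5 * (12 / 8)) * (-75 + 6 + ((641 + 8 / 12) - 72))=12622390.78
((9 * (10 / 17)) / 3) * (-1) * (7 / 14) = -15 / 17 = -0.88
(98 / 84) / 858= 7 / 5148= 0.00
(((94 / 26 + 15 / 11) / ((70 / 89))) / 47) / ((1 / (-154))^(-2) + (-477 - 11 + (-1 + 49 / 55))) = 15842 / 2732006459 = 0.00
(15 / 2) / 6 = 1.25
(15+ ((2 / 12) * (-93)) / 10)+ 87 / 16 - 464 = -35609 / 80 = -445.11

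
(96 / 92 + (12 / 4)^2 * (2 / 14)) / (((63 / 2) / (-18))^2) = 6000 / 7889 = 0.76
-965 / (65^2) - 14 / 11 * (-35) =411927 / 9295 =44.32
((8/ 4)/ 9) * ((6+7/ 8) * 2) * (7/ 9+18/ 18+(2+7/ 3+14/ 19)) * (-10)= -322025/ 1539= -209.24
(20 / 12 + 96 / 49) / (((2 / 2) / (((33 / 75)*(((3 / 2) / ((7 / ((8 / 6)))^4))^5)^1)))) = 201451146051584 / 4207624395956983297290933225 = 0.00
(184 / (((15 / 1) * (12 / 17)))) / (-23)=-34 / 45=-0.76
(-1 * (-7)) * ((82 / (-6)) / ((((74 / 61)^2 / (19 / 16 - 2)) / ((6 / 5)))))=13883051 / 219040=63.38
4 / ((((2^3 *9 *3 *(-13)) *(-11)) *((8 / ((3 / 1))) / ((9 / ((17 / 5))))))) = 5 / 38896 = 0.00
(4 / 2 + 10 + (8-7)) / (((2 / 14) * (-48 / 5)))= -455 / 48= -9.48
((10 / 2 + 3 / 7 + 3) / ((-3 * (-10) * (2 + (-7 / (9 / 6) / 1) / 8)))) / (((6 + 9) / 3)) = 118 / 2975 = 0.04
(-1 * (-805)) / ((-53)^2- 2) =115 / 401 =0.29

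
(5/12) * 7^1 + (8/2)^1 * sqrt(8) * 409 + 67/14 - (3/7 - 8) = 1283/84 + 3272 * sqrt(2) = 4642.58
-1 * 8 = -8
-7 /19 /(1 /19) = -7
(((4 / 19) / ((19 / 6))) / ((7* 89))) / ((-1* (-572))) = 6 / 32161129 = 0.00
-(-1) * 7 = 7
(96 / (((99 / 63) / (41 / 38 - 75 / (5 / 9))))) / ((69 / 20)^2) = -227987200 / 331683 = -687.36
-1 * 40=-40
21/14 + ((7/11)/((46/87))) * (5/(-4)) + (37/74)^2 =497/2024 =0.25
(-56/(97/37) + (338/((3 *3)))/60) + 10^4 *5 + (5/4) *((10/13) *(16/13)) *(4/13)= 49979.63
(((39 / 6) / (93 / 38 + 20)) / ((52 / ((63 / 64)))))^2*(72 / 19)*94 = 31898853 / 2980286464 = 0.01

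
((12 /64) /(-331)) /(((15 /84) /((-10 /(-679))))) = -3 /64214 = -0.00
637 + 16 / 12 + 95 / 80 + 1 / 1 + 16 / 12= 30809 / 48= 641.85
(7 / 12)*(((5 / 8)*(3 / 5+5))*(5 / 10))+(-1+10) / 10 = 461 / 240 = 1.92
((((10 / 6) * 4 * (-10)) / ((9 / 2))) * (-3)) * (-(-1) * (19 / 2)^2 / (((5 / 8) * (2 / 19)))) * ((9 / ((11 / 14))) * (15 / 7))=16461600 / 11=1496509.09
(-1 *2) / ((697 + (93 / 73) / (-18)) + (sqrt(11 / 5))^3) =-33425422500 / 11647321533761 + 21102840 *sqrt(55) / 11647321533761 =-0.00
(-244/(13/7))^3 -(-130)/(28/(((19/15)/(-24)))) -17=-5022586597747/2214576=-2267967.59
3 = 3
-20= -20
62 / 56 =31 / 28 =1.11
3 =3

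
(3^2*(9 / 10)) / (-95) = -81 / 950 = -0.09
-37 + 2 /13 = -479 /13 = -36.85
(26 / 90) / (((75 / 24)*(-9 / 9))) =-104 / 1125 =-0.09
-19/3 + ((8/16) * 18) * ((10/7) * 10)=2567/21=122.24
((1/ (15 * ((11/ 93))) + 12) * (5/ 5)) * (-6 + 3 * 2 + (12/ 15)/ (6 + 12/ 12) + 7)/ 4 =172059/ 7700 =22.35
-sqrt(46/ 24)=-sqrt(69)/ 6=-1.38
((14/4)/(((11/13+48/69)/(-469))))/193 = -981617/177946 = -5.52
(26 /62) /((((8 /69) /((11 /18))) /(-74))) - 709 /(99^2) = -397746863 /2430648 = -163.64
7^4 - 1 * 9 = 2392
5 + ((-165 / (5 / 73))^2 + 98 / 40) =116065769 / 20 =5803288.45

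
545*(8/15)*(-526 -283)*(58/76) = -10228996/57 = -179456.07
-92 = -92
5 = 5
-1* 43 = -43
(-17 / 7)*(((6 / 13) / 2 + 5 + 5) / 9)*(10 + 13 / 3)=-13889 / 351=-39.57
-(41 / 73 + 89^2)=-578274 / 73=-7921.56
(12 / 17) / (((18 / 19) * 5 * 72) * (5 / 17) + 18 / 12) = 152 / 21923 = 0.01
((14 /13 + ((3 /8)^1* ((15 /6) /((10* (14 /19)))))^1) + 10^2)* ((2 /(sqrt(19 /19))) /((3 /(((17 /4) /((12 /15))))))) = 16700035 /46592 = 358.43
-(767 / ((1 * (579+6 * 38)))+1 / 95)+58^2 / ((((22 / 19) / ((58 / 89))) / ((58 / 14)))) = 4120496163524 / 525385245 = 7842.81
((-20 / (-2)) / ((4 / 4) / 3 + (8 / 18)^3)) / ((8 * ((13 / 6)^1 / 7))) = 76545 / 7982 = 9.59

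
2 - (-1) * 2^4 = 18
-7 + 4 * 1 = -3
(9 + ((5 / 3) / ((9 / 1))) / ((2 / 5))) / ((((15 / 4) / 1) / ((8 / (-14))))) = -1.44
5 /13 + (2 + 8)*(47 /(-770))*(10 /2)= -2670 /1001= -2.67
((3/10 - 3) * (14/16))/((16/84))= -3969/320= -12.40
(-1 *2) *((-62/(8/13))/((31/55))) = 715/2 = 357.50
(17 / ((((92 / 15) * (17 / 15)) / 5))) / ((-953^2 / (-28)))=7875 / 20888807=0.00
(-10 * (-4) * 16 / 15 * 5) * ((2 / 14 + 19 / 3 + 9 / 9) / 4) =25120 / 63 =398.73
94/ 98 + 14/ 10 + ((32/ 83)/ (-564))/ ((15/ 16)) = 2.36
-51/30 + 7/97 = -1579/970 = -1.63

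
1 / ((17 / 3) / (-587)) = -1761 / 17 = -103.59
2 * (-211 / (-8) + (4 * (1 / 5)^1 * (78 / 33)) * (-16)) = -1707 / 220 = -7.76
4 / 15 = 0.27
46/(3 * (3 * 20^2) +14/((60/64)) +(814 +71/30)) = 460/44313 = 0.01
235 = 235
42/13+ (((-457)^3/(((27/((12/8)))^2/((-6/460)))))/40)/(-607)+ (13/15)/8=24939453731/7840497600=3.18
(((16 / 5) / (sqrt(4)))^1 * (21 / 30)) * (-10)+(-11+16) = -31 / 5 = -6.20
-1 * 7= -7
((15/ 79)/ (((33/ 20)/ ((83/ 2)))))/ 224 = 2075/ 97328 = 0.02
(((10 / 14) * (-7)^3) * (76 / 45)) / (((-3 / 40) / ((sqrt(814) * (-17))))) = -2532320 * sqrt(814) / 27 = -2675882.40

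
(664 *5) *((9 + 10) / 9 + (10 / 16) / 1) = 81755 / 9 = 9083.89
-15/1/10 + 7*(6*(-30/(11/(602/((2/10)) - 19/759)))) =-1919047989/5566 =-344780.45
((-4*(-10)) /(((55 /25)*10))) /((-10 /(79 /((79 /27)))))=-54 /11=-4.91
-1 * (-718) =718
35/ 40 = 7/ 8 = 0.88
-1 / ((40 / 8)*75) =-1 / 375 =-0.00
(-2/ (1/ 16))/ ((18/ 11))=-176/ 9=-19.56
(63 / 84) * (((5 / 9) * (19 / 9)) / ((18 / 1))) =95 / 1944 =0.05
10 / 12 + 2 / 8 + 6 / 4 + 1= 43 / 12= 3.58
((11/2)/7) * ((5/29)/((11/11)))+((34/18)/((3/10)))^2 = 11773495/295974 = 39.78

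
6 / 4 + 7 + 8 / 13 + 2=289 / 26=11.12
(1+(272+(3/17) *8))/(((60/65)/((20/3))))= 101075/51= 1981.86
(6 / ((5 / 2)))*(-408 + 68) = -816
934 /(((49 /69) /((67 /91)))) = 4317882 /4459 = 968.35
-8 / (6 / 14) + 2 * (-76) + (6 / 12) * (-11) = -1057 / 6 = -176.17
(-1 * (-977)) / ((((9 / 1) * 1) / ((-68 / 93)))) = -66436 / 837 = -79.37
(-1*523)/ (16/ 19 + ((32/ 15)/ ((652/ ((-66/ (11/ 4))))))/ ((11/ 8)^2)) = -979937255/ 1500016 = -653.28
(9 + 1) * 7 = 70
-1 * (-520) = 520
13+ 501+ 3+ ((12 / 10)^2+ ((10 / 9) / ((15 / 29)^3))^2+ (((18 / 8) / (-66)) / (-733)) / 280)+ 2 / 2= 77841805817605391 / 133311384360000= 583.91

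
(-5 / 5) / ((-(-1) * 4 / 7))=-7 / 4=-1.75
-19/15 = -1.27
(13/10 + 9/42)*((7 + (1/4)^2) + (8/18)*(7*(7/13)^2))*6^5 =110945430/1183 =93783.12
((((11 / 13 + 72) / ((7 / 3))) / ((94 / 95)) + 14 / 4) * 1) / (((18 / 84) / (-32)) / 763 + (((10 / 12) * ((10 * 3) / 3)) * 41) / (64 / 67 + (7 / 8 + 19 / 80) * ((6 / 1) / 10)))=955115891542848 / 5737231886933989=0.17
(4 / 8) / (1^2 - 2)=-1 / 2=-0.50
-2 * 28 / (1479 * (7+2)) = -56 / 13311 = -0.00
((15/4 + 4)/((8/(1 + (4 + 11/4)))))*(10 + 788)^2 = 152992161/32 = 4781005.03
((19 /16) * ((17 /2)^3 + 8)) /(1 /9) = 851067 /128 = 6648.96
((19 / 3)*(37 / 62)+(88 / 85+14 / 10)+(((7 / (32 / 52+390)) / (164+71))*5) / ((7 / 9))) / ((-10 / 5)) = -5863113733 / 1886654730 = -3.11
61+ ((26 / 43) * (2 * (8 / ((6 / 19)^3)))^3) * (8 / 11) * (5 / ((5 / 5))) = 2684762213434879 / 9310059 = 288372201.88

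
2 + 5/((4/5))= 33/4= 8.25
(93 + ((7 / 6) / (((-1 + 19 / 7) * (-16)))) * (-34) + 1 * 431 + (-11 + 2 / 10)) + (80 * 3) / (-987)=487407149 / 947520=514.40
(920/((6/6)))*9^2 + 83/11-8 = 819715/11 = 74519.55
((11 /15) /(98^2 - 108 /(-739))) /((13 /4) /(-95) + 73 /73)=14041 /177597906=0.00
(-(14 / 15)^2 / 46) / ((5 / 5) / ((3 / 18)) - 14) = 49 / 20700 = 0.00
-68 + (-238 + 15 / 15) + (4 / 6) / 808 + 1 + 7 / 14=-367841 / 1212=-303.50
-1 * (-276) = 276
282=282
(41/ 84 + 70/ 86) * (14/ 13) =4703/ 3354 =1.40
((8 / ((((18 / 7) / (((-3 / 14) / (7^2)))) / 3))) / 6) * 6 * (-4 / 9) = 8 / 441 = 0.02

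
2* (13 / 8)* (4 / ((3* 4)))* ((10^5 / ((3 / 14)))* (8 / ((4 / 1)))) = 1011111.11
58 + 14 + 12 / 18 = 218 / 3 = 72.67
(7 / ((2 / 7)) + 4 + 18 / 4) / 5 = 33 / 5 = 6.60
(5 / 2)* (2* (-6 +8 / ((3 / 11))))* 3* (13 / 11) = 4550 / 11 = 413.64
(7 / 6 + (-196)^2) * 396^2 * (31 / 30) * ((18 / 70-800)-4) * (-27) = 3377357561434428 / 25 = 135094302457377.12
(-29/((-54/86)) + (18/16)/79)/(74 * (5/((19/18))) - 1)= 14978593/113322024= 0.13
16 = 16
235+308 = 543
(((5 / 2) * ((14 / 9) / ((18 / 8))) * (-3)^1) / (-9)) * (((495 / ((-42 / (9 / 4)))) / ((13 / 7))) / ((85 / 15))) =-1925 / 1326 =-1.45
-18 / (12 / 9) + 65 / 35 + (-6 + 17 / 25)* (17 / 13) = -18.60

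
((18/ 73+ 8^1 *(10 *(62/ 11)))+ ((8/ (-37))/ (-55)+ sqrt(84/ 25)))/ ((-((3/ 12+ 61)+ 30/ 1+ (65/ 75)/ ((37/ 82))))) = -804264168/ 166091717 - 888 *sqrt(21)/ 206839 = -4.86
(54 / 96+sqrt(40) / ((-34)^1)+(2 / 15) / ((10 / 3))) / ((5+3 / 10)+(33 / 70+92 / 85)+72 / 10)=28679 / 668960 - 35 * sqrt(10) / 8362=0.03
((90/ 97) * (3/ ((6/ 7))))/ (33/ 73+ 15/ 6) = 45990/ 41807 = 1.10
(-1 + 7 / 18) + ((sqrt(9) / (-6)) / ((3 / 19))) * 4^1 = -239 / 18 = -13.28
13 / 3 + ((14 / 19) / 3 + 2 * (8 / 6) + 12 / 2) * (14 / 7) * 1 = 421 / 19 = 22.16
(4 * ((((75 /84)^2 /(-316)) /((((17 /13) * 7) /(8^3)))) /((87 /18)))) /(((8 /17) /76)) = -14820000 /785813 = -18.86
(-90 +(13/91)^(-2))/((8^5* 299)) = -41/9797632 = -0.00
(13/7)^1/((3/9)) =39/7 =5.57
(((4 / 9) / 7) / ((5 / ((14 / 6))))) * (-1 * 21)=-28 / 45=-0.62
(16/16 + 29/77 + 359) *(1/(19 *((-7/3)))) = -8.13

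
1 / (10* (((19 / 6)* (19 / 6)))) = 18 / 1805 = 0.01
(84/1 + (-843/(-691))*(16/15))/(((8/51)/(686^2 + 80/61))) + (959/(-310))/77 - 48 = 36783027607432837/143734910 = 255908794.93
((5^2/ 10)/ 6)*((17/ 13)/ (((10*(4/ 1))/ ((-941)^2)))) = 12061.84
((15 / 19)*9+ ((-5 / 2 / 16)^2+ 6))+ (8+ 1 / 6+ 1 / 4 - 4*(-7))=2891921 / 58368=49.55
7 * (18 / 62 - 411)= -89124 / 31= -2874.97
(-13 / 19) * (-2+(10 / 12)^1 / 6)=871 / 684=1.27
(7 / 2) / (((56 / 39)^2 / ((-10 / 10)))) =-1.70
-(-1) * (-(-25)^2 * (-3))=1875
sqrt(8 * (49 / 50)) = 2.80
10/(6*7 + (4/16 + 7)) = 40/197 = 0.20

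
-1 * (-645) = 645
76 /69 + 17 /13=2161 /897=2.41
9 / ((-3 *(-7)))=3 / 7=0.43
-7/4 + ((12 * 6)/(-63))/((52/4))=-669/364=-1.84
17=17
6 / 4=3 / 2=1.50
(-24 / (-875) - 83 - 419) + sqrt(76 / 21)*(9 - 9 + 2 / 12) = -439226 / 875 + sqrt(399) / 63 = -501.66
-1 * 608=-608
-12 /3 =-4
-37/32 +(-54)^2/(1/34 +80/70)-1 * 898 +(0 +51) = 1626213/992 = 1639.33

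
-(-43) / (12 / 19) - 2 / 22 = 8975 / 132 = 67.99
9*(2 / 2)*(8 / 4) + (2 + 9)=29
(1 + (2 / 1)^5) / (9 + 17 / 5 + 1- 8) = 55 / 9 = 6.11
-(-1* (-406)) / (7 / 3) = -174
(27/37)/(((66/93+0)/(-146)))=-61101/407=-150.13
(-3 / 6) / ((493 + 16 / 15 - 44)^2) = -225 / 91152002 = -0.00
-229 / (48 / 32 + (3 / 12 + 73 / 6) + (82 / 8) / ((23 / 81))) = -15801 / 3451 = -4.58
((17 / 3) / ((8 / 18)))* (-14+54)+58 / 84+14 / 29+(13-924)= -486989 / 1218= -399.83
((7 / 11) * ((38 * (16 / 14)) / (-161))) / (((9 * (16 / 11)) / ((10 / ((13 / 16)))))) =-3040 / 18837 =-0.16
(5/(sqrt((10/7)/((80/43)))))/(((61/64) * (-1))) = -640 * sqrt(602)/2623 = -5.99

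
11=11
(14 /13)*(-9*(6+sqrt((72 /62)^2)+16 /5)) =-100.42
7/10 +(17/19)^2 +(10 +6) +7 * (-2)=3.50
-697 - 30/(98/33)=-34648/49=-707.10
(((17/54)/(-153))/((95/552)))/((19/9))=-92/16245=-0.01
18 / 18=1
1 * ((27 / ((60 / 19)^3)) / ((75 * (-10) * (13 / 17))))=-116603 / 78000000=-0.00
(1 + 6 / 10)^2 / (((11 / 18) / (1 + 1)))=2304 / 275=8.38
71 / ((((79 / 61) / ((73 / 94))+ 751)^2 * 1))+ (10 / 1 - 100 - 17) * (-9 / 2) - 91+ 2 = 8818235124355863 / 22466833907282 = 392.50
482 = 482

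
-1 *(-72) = 72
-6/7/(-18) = 1/21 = 0.05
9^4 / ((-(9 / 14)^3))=-24696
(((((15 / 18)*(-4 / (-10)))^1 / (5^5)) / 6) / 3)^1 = 1 / 168750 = 0.00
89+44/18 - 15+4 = 724/9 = 80.44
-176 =-176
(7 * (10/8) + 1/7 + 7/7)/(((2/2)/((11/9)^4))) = 4055557/183708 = 22.08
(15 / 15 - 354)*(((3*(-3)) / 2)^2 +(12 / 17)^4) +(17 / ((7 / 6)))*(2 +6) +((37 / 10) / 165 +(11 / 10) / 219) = -334230472989337 / 46947154100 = -7119.29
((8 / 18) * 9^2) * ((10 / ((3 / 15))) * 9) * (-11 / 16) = -22275 / 2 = -11137.50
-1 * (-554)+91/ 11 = 6185/ 11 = 562.27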